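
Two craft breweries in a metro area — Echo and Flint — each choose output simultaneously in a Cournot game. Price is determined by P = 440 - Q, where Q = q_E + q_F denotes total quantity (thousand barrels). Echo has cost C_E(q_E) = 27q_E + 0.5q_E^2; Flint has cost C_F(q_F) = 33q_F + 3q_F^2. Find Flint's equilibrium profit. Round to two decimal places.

Echo's profit: π_E = (440 - Q)q_E - (27q_E + (1/2)q_E²). Setting ∂π_E/∂q_E = 0: 413 - 3q_E - (q_F) = 0.
Flint's first-order condition: 407 - 8q_F - (q_E) = 0.
So q_E = (413 - q_F)/3 and q_F = (407 - q_E)/8.
Substituting one into the other gives q_E = 125.9565 and q_F = 808/23.
Price P = 440 - 161.0870 = 278.9130.
Flint's profit: 278.9130·(808/23) - 33·(808/23) - 3(808/23)² = 4936.5898.

4936.59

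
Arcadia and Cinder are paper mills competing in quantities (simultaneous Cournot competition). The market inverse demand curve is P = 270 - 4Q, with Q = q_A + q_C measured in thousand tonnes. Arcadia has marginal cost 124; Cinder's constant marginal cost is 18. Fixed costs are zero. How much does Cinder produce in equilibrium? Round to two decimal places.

29.83

Arcadia's profit: π_A = (270 - 4Q)q_A - (124q_A). Setting ∂π_A/∂q_A = 0: 146 - 8q_A - 4(q_C) = 0.
Cinder's first-order condition: 252 - 8q_C - 4(q_A) = 0.
Rearranging gives the reaction functions q_A = (146 - 4q_C)/8 and q_C = (252 - 4q_A)/8.
Solving the pair: q_A = 10/3, q_C = 179/6.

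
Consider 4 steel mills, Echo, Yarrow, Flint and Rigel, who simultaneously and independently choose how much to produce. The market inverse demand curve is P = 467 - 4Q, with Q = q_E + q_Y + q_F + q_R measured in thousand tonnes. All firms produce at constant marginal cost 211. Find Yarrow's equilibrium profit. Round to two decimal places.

655.36

Each firm earns π_i = (467 - 4Q)q_i - 211q_i.
Setting ∂π_i/∂q_i = 0 with rivals' quantities fixed: 256 - 8q_i - 4·Σ_{j≠i} q_j = 0.
With identical firms every q_j equals q_i, so Σ_{j≠i} q_j = 3q_i and 256 = 20q_i, giving q_i = 64/5.
Price P = 467 - 4·(256/5) = 1311/5.
Yarrow's profit: (1311/5 - 211)·(64/5) = 655.3600.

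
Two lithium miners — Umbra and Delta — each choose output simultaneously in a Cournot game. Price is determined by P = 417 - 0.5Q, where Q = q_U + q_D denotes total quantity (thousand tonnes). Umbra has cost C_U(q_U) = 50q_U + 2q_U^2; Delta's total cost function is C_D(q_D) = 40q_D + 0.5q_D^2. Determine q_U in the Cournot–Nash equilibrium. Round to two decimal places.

Umbra's profit: π_U = (417 - 0.5Q)q_U - (50q_U + 2q_U²). Setting ∂π_U/∂q_U = 0: 367 - 5q_U - (1/2)(q_D) = 0.
Delta's profit: π_D = (417 - 0.5Q)q_D - (40q_D + (1/2)q_D²). Setting ∂π_D/∂q_D = 0: 377 - 2q_D - (1/2)(q_U) = 0.
Best responses: q_U = (367 - (1/2)q_D)/5, q_D = (377 - (1/2)q_U)/2.
Solving the pair: q_U = 55.9487, q_D = 174.5128.

55.95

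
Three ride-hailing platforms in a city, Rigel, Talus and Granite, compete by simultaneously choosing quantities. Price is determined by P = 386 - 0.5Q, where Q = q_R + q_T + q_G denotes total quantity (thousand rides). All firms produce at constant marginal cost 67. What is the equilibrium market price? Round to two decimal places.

146.75

Each firm earns π_i = (386 - 0.5Q)q_i - 67q_i.
First-order condition (treating rivals' output as given): 319 - q_i - (1/2)·Σ_{j≠i} q_j = 0.
With identical firms every q_j equals q_i, so Σ_{j≠i} q_j = 2q_i and 319 = 2q_i, giving q_i = 319/2.
Total output Q = 957/2, so price P = 386 - (1/2)·(957/2) = 587/4.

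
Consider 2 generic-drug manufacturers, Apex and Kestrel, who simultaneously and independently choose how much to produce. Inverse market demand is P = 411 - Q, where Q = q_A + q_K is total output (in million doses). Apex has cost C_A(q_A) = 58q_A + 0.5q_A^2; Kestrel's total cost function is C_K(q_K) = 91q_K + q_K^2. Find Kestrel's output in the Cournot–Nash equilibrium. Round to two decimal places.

Apex's profit: π_A = (411 - Q)q_A - (58q_A + (1/2)q_A²). Setting ∂π_A/∂q_A = 0: 353 - 3q_A - (q_K) = 0.
Kestrel's profit: π_K = (411 - Q)q_K - (91q_K + q_K²). Setting ∂π_K/∂q_K = 0: 320 - 4q_K - (q_A) = 0.
Rearranging gives the reaction functions q_A = (353 - q_K)/3 and q_K = (320 - q_A)/4.
Substituting one into the other gives q_A = 1092/11 and q_K = 607/11.

55.18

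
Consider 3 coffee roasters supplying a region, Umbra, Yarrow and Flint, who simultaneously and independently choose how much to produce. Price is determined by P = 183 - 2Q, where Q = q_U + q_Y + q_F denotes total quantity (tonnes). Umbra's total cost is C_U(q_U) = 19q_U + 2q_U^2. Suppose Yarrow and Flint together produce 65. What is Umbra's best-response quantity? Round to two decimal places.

4.25

With rivals' combined output fixed at 65, Umbra's profit is π_U = (183 - 2·65 - 2q_U)q_U - (19q_U + 2q_U²) = (53 - 2q_U)q_U - (19q_U + 2q_U²).
∂π_U/∂q_U = 34 - 8q_U = 0, so q_U = 17/4.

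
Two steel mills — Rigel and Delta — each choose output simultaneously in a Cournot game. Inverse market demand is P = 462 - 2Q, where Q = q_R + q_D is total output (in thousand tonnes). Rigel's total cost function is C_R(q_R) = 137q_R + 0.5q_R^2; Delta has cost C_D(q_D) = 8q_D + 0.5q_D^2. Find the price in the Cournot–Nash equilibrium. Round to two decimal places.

Rigel's profit: π_R = (462 - 2Q)q_R - (137q_R + (1/2)q_R²). Setting ∂π_R/∂q_R = 0: 325 - 5q_R - 2(q_D) = 0.
Delta's first-order condition: 454 - 5q_D - 2(q_R) = 0.
So q_R = (325 - 2q_D)/5 and q_D = (454 - 2q_R)/5.
Substituting one into the other gives q_R = 239/7 and q_D = 540/7.
Total output Q = 779/7, so price P = 462 - 2·(779/7) = 1676/7.

239.43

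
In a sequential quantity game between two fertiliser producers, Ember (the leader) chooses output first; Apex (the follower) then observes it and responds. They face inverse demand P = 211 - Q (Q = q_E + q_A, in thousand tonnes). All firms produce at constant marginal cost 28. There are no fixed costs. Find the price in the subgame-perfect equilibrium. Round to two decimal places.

The follower Apex best-responds to any q_E: π_A = (211 - Q)q_A - 28q_A.
Setting the follower's marginal profit to zero, 183 - q_E - 2q_A = 0, i.e. q_A = (183 - q_E)/2.
The leader anticipates this reaction. Substituting into P = 211 - Q gives P = 239/2 - (1/2)q_E, so π_E = (239/2 - (1/2)q_E)q_E - 28q_E.
Maximising: ∂π_E/∂q_E = 183/2 - q_E = 0, giving q_E = 183/2.
Then q_A = (183 - 183/2)/2 = 183/4.
Total output Q = 549/4, so price P = 211 - 549/4 = 295/4.

73.75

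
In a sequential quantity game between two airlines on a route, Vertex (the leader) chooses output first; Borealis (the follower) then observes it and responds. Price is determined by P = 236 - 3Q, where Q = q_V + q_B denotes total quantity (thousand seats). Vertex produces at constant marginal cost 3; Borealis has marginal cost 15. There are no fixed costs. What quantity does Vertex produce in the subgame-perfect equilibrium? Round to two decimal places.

Solve by backward induction. Given q_V, the follower Borealis maximises π_B = (236 - 3q_V - 3q_B)q_B - 15q_B.
∂π_B/∂q_B = 221 - 3q_V - 6q_B = 0 gives the reaction function q_B = (221 - 3q_V)/6.
The leader anticipates this reaction. Substituting into P = 236 - 3Q gives P = 251/2 - (3/2)q_V, so π_V = (251/2 - (3/2)q_V)q_V - 3q_V.
Leader FOC: 245/2 - 3q_V = 0, so q_V = 245/6.
Then q_B = (221 - 3·(245/6))/6 = 197/12.

40.83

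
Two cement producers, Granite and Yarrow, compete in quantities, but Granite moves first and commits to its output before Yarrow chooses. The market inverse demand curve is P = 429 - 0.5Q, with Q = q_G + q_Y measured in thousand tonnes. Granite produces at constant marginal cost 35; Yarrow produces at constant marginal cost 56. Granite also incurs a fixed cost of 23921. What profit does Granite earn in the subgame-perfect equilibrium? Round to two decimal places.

Solve by backward induction. Given q_G, the follower Yarrow maximises π_Y = (429 - (1/2)q_G - (1/2)q_Y)q_Y - 56q_Y.
Follower FOC: 373 - (1/2)q_G - q_Y = 0, so q_Y(q_G) = (373 - (1/2)q_G).
The leader anticipates this reaction. Substituting into P = 429 - 0.5Q gives P = 485/2 - (1/4)q_G, so π_G = (485/2 - (1/4)q_G)q_G - 35q_G.
The leader's first-order condition 415/2 - (1/2)q_G = 0 yields q_G = 415.
Then q_Y = (373 - (1/2)·415) = 331/2.
Price P = 429 - (1/2)·(1161/2) = 555/4.
Granite's profit: (555/4 - 35)·415 - 23921 = 19135.2500.

19135.25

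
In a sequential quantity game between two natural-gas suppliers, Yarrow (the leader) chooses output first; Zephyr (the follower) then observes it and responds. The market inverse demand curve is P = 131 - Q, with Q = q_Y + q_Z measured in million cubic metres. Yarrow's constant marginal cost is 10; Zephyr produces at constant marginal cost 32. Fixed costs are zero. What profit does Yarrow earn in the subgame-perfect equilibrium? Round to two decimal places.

2556.13

The follower Zephyr best-responds to any q_Y: π_Z = (131 - Q)q_Z - 32q_Z.
∂π_Z/∂q_Z = 99 - q_Y - 2q_Z = 0 gives the reaction function q_Z = (99 - q_Y)/2.
The leader anticipates this reaction. Substituting into P = 131 - Q gives P = 163/2 - (1/2)q_Y, so π_Y = (163/2 - (1/2)q_Y)q_Y - 10q_Y.
Leader FOC: 143/2 - q_Y = 0, so q_Y = 143/2.
Then q_Z = (99 - 143/2)/2 = 55/4.
Price P = 131 - 341/4 = 183/4.
Yarrow's profit: (183/4 - 10)·(143/2) = 2556.1250.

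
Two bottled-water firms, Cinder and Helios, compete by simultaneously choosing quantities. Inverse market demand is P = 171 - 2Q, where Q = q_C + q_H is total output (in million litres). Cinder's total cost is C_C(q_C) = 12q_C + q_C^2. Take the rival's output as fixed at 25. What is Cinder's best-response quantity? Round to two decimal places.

With the rival's output fixed at 25, Cinder's profit is π_C = (171 - 2·25 - 2q_C)q_C - (12q_C + q_C²) = (121 - 2q_C)q_C - (12q_C + q_C²).
∂π_C/∂q_C = 109 - 6q_C = 0, so q_C = 109/6.

18.17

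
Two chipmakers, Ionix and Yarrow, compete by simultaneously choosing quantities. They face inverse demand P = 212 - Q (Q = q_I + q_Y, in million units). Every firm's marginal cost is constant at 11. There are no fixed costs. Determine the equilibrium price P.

78

A representative firm's profit is π_i = q_i(212 - Q) - 11q_i.
Setting ∂π_i/∂q_i = 0 with rivals' quantities fixed: 201 - 2q_i - q_j = 0.
By symmetry each firm produces the same amount; substituting q_j = q_i yields q_i = 201/3 = 67.
Total output Q = 134, so price P = 212 - 134 = 78.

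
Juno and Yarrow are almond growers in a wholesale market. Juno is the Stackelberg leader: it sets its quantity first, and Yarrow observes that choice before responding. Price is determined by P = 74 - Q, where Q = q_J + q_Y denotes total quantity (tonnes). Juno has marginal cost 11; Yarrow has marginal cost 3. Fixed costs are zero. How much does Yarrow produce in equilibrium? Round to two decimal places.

21.75

The follower Yarrow best-responds to any q_J: π_Y = (74 - Q)q_Y - 3q_Y.
Follower FOC: 71 - q_J - 2q_Y = 0, so q_Y(q_J) = (71 - q_J)/2.
The leader anticipates this reaction. Substituting into P = 74 - Q gives P = 77/2 - (1/2)q_J, so π_J = (77/2 - (1/2)q_J)q_J - 11q_J.
The leader's first-order condition 55/2 - q_J = 0 yields q_J = 55/2.
Then q_Y = (71 - 55/2)/2 = 87/4.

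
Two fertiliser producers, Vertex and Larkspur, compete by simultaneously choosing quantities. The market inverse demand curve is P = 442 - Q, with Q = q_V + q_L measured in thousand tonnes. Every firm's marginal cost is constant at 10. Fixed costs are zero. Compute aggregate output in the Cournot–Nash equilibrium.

288

A representative firm's profit is π_i = q_i(442 - Q) - 10q_i.
Setting ∂π_i/∂q_i = 0 with rivals' quantities fixed: 432 - 2q_i - q_j = 0.
With identical firms every q_j equals q_i, so q_j = q_i and 432 = 3q_i, giving q_i = 144.
Total output Q = 144 + 144 = 288.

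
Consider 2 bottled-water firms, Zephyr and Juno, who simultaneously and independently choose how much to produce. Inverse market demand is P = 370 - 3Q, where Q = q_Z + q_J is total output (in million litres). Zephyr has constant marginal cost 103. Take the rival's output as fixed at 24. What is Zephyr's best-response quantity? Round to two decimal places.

32.50

With the rival's output fixed at 24, Zephyr's profit is π_Z = (370 - 3·24 - 3q_Z)q_Z - (103q_Z) = (298 - 3q_Z)q_Z - (103q_Z).
∂π_Z/∂q_Z = 195 - 6q_Z = 0, so q_Z = 65/2.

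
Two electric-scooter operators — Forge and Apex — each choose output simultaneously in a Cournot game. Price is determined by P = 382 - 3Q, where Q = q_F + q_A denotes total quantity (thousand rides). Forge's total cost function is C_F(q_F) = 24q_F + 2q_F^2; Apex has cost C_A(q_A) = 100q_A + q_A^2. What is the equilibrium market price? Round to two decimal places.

Forge's profit: π_F = (382 - 3Q)q_F - (24q_F + 2q_F²). Setting ∂π_F/∂q_F = 0: 358 - 10q_F - 3(q_A) = 0.
Apex's profit: π_A = (382 - 3Q)q_A - (100q_A + q_A²). Setting ∂π_A/∂q_A = 0: 282 - 8q_A - 3(q_F) = 0.
So q_F = (358 - 3q_A)/10 and q_A = (282 - 3q_F)/8.
Solving the pair: q_F = 28.4225, q_A = 1746/71.
Total output Q = 53.0141, so price P = 382 - 3·53.0141 = 222.9577.

222.96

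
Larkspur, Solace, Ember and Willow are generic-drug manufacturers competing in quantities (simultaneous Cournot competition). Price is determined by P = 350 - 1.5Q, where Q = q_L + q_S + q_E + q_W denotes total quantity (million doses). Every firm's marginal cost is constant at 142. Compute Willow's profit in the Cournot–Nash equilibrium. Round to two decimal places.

1153.71

Each firm earns π_i = (350 - 1.5Q)q_i - 142q_i.
First-order condition (treating rivals' output as given): 208 - 3q_i - (3/2)·Σ_{j≠i} q_j = 0.
By symmetry each firm produces the same amount; substituting Σ_{j≠i} q_j = 3q_i yields q_i = 208/(15/2) = 416/15.
Price P = 350 - (3/2)·(1664/15) = 918/5.
Willow's profit: (918/5 - 142)·(416/15) = 1153.7067.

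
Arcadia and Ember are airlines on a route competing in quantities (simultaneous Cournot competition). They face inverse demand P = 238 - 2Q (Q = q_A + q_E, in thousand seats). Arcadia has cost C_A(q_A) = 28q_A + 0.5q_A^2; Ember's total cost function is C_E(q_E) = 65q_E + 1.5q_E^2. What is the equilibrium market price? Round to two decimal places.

Arcadia's profit: π_A = (238 - 2Q)q_A - (28q_A + (1/2)q_A²). Setting ∂π_A/∂q_A = 0: 210 - 5q_A - 2(q_E) = 0.
Ember's first-order condition: 173 - 7q_E - 2(q_A) = 0.
So q_A = (210 - 2q_E)/5 and q_E = (173 - 2q_A)/7.
Substituting one into the other gives q_A = 1124/31 and q_E = 445/31.
Total output Q = 1569/31, so price P = 238 - 2·(1569/31) = 136.7742.

136.77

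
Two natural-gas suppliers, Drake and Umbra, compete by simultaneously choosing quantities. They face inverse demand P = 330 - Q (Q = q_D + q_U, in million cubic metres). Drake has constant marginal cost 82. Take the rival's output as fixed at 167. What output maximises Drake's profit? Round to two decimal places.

40.50

With the rival's output fixed at 167, Drake's profit is π_D = (330 - 167 - q_D)q_D - (82q_D) = (163 - q_D)q_D - (82q_D).
∂π_D/∂q_D = 81 - 2q_D = 0, so q_D = 81/2.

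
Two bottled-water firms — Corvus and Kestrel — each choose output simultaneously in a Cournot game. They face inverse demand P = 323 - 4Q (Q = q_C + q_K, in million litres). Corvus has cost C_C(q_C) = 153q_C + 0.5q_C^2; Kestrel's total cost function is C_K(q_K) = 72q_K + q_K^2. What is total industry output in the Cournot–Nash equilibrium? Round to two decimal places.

30.74

Corvus's profit: π_C = (323 - 4Q)q_C - (153q_C + (1/2)q_C²). Setting ∂π_C/∂q_C = 0: 170 - 9q_C - 4(q_K) = 0.
Kestrel's first-order condition: 251 - 10q_K - 4(q_C) = 0.
Best responses: q_C = (170 - 4q_K)/9, q_K = (251 - 4q_C)/10.
Solving the pair: q_C = 348/37, q_K = 1579/74.
Total output Q = 348/37 + 1579/74 = 30.7432.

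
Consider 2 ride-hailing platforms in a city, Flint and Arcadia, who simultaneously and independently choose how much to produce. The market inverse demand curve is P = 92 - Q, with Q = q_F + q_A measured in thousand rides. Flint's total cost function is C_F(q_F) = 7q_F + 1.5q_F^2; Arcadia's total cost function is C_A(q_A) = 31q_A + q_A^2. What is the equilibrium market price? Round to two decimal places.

Flint's profit: π_F = (92 - Q)q_F - (7q_F + (3/2)q_F²). Setting ∂π_F/∂q_F = 0: 85 - 5q_F - (q_A) = 0.
Arcadia's first-order condition: 61 - 4q_A - (q_F) = 0.
Rearranging gives the reaction functions q_F = (85 - q_A)/5 and q_A = (61 - q_F)/4.
Solving the pair: q_F = 279/19, q_A = 220/19.
Total output Q = 499/19, so price P = 92 - 499/19 = 1249/19.

65.74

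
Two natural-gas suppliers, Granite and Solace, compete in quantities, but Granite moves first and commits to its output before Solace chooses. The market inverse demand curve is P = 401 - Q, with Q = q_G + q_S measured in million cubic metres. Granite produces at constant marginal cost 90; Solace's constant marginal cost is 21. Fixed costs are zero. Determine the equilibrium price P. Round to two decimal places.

150.50

Solve by backward induction. Given q_G, the follower Solace maximises π_S = (401 - q_G - q_S)q_S - 21q_S.
∂π_S/∂q_S = 380 - q_G - 2q_S = 0 gives the reaction function q_S = (380 - q_G)/2.
The leader anticipates this reaction. Substituting into P = 401 - Q gives P = 211 - (1/2)q_G, so π_G = (211 - (1/2)q_G)q_G - 90q_G.
Maximising: ∂π_G/∂q_G = 121 - q_G = 0, giving q_G = 121.
Then q_S = (380 - 121)/2 = 259/2.
Total output Q = 501/2, so price P = 401 - 501/2 = 301/2.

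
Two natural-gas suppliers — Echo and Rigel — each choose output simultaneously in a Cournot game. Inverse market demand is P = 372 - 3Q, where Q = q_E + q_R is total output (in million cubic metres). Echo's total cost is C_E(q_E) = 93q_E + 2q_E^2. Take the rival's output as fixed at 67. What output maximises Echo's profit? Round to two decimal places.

7.80

With the rival's output fixed at 67, Echo's profit is π_E = (372 - 3·67 - 3q_E)q_E - (93q_E + 2q_E²) = (171 - 3q_E)q_E - (93q_E + 2q_E²).
∂π_E/∂q_E = 78 - 10q_E = 0, so q_E = 39/5.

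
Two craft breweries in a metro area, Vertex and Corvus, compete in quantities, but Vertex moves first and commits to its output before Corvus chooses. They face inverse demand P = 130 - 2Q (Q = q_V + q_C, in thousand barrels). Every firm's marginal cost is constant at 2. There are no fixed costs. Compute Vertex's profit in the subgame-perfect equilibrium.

Solve by backward induction. Given q_V, the follower Corvus maximises π_C = (130 - 2q_V - 2q_C)q_C - 2q_C.
Follower FOC: 128 - 2q_V - 4q_C = 0, so q_C(q_V) = (128 - 2q_V)/4.
Vertex substitutes q_C(q_V) into its own profit: π_V = q_V(130 - 2q_V - (128 - 2q_V)/2) - 2q_V = (66 - q_V)q_V - 2q_V.
Maximising: ∂π_V/∂q_V = 64 - 2q_V = 0, giving q_V = 32.
Then q_C = (128 - 2·32)/4 = 16.
Price P = 130 - 2·48 = 34.
Vertex's profit: (34 - 2)·32 = 1024.

1024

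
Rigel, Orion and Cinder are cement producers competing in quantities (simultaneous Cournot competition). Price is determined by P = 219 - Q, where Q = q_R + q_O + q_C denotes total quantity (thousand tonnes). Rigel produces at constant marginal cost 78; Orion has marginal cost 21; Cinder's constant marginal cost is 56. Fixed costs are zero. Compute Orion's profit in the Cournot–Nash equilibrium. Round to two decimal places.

Rigel's profit: π_R = (219 - Q)q_R - (78q_R). Setting ∂π_R/∂q_R = 0: 141 - 2q_R - (q_O + q_C) = 0.
Orion's profit: π_O = (219 - Q)q_O - (21q_O). Setting ∂π_O/∂q_O = 0: 198 - 2q_O - (q_R + q_C) = 0.
Cinder's first-order condition: 163 - 2q_C - (q_R + q_O) = 0.
Summing all 3 equations gives 502 − 4Q = 0, hence Q = 251/2.
Back-substituting: q_R = (141 − 251/2) = 31/2, q_O = (198 − 251/2) = 145/2, q_C = (163 − 251/2) = 75/2.
Price P = 219 - 251/2 = 187/2.
Orion's profit: (187/2 - 21)·(145/2) = 5256.2500.

5256.25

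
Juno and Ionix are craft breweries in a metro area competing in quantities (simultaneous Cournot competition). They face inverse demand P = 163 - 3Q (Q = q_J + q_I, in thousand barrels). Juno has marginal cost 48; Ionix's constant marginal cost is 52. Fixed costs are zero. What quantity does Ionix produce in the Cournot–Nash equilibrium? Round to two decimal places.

11.89

Juno's profit: π_J = (163 - 3Q)q_J - (48q_J). Setting ∂π_J/∂q_J = 0: 115 - 6q_J - 3(q_I) = 0.
Ionix's first-order condition: 111 - 6q_I - 3(q_J) = 0.
So q_J = (115 - 3q_I)/6 and q_I = (111 - 3q_J)/6.
Solving the pair: q_J = 119/9, q_I = 107/9.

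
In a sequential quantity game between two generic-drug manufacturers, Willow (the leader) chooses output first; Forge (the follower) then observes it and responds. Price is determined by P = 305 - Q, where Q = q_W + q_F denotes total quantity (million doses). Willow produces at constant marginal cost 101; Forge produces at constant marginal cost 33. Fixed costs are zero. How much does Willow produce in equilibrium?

Solve by backward induction. Given q_W, the follower Forge maximises π_F = (305 - q_W - q_F)q_F - 33q_F.
Follower FOC: 272 - q_W - 2q_F = 0, so q_F(q_W) = (272 - q_W)/2.
The leader anticipates this reaction. Substituting into P = 305 - Q gives P = 169 - (1/2)q_W, so π_W = (169 - (1/2)q_W)q_W - 101q_W.
Leader FOC: 68 - q_W = 0, so q_W = 68.
Then q_F = (272 - 68)/2 = 102.

68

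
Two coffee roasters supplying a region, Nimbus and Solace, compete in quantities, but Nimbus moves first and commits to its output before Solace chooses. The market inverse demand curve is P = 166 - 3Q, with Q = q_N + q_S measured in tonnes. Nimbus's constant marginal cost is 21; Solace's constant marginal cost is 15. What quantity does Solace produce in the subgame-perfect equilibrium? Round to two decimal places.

Solve by backward induction. Given q_N, the follower Solace maximises π_S = (166 - 3q_N - 3q_S)q_S - 15q_S.
Follower FOC: 151 - 3q_N - 6q_S = 0, so q_S(q_N) = (151 - 3q_N)/6.
Nimbus substitutes q_S(q_N) into its own profit: π_N = q_N(166 - 3q_N - (151 - 3q_N)/2) - 21q_N = (181/2 - (3/2)q_N)q_N - 21q_N.
Leader FOC: 139/2 - 3q_N = 0, so q_N = 139/6.
Then q_S = (151 - 3·(139/6))/6 = 163/12.

13.58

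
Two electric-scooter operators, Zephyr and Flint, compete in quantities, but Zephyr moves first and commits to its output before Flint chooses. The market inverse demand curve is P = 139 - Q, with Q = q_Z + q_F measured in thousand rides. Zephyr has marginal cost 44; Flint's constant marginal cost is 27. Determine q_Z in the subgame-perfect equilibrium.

Solve by backward induction. Given q_Z, the follower Flint maximises π_F = (139 - q_Z - q_F)q_F - 27q_F.
Setting the follower's marginal profit to zero, 112 - q_Z - 2q_F = 0, i.e. q_F = (112 - q_Z)/2.
Zephyr substitutes q_F(q_Z) into its own profit: π_Z = q_Z(139 - q_Z - (112 - q_Z)/2) - 44q_Z = (83 - (1/2)q_Z)q_Z - 44q_Z.
Maximising: ∂π_Z/∂q_Z = 39 - q_Z = 0, giving q_Z = 39.
Then q_F = (112 - 39)/2 = 73/2.

39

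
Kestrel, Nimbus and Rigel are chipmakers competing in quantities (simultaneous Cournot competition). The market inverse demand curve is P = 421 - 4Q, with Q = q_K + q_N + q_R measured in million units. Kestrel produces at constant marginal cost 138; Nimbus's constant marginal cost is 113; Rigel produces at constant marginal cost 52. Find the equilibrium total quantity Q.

Kestrel's profit: π_K = (421 - 4Q)q_K - (138q_K). Setting ∂π_K/∂q_K = 0: 283 - 8q_K - 4(q_N + q_R) = 0.
Nimbus's first-order condition: 308 - 8q_N - 4(q_K + q_R) = 0.
Rigel's first-order condition: 369 - 8q_R - 4(q_K + q_N) = 0.
Adding the 3 first-order conditions: 960 − 16Q = 0, so Q = 60.
Back-substituting: q_K = (283 − 240)/4 = 43/4, q_N = (308 − 240)/4 = 17, q_R = (369 − 240)/4 = 129/4.
Total output Q = 43/4 + 17 + 129/4 = 60.

60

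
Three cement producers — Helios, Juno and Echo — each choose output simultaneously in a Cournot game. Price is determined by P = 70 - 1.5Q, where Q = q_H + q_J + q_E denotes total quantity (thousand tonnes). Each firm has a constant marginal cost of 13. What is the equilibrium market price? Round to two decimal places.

Each firm earns π_i = (70 - 1.5Q)q_i - 13q_i.
Setting ∂π_i/∂q_i = 0 with rivals' quantities fixed: 57 - 3q_i - (3/2)·Σ_{j≠i} q_j = 0.
By symmetry each firm produces the same amount; substituting Σ_{j≠i} q_j = 2q_i yields q_i = 57/6 = 19/2.
Total output Q = 57/2, so price P = 70 - (3/2)·(57/2) = 109/4.

27.25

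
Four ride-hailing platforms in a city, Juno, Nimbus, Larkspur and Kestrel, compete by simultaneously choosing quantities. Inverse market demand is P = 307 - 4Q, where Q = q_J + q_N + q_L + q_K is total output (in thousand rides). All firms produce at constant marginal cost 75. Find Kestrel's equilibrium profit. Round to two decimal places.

A representative firm's profit is π_i = q_i(307 - 4Q) - 75q_i.
First-order condition (treating rivals' output as given): 232 - 8q_i - 4·Σ_{j≠i} q_j = 0.
With identical firms every q_j equals q_i, so Σ_{j≠i} q_j = 3q_i and 232 = 20q_i, giving q_i = 58/5.
Price P = 307 - 4·(232/5) = 607/5.
Kestrel's profit: (607/5 - 75)·(58/5) = 538.2400.

538.24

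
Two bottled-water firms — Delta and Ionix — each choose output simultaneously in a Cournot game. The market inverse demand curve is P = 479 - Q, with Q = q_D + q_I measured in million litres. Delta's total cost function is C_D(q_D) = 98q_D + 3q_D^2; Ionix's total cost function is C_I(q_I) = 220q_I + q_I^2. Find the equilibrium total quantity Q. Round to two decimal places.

95.35

Delta's profit: π_D = (479 - Q)q_D - (98q_D + 3q_D²). Setting ∂π_D/∂q_D = 0: 381 - 8q_D - (q_I) = 0.
Ionix's first-order condition: 259 - 4q_I - (q_D) = 0.
So q_D = (381 - q_I)/8 and q_I = (259 - q_D)/4.
Solving the pair: q_D = 1265/31, q_I = 1691/31.
Total output Q = 1265/31 + 1691/31 = 95.3548.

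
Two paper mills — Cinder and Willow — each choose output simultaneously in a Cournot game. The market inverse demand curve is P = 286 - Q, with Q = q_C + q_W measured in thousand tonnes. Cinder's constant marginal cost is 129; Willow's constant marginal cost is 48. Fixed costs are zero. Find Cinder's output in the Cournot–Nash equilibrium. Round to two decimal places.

Cinder's profit: π_C = (286 - Q)q_C - (129q_C). Setting ∂π_C/∂q_C = 0: 157 - 2q_C - (q_W) = 0.
Willow's profit: π_W = (286 - Q)q_W - (48q_W). Setting ∂π_W/∂q_W = 0: 238 - 2q_W - (q_C) = 0.
So q_C = (157 - q_W)/2 and q_W = (238 - q_C)/2.
Solving the pair: q_C = 76/3, q_W = 319/3.

25.33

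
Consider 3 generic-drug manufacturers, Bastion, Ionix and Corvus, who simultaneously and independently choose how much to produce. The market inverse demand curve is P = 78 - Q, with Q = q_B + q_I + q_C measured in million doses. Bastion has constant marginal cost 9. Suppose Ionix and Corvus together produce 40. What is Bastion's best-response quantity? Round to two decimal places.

14.50

With rivals' combined output fixed at 40, Bastion's profit is π_B = (78 - 40 - q_B)q_B - (9q_B) = (38 - q_B)q_B - (9q_B).
∂π_B/∂q_B = 29 - 2q_B = 0, so q_B = 29/2.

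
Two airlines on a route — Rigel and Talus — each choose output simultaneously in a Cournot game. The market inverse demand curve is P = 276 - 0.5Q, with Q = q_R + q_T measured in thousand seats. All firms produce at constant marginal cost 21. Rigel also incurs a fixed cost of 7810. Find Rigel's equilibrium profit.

A representative firm's profit is π_i = q_i(276 - 0.5Q) - 21q_i.
First-order condition (treating rivals' output as given): 255 - q_i - (1/2)q_j = 0.
By symmetry each firm produces the same amount; substituting q_j = q_i yields q_i = 255/(3/2) = 170.
Price P = 276 - (1/2)·340 = 106.
Rigel's profit: (106 - 21)·170 - 7810 = 6640.

6640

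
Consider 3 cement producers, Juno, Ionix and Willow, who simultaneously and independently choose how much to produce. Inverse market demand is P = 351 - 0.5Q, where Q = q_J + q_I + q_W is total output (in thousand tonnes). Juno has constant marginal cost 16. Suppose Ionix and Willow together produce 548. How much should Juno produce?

With rivals' combined output fixed at 548, Juno's profit is π_J = (351 - (1/2)·548 - (1/2)q_J)q_J - (16q_J) = (77 - (1/2)q_J)q_J - (16q_J).
∂π_J/∂q_J = 61 - q_J = 0, so q_J = 61.

61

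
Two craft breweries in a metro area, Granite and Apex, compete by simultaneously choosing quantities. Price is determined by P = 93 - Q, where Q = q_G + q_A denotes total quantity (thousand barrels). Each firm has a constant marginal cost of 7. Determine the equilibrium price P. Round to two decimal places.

Each firm earns π_i = (93 - Q)q_i - 7q_i.
Setting ∂π_i/∂q_i = 0 with rivals' quantities fixed: 86 - 2q_i - q_j = 0.
With identical firms every q_j equals q_i, so q_j = q_i and 86 = 3q_i, giving q_i = 86/3.
Total output Q = 172/3, so price P = 93 - 172/3 = 107/3.

35.67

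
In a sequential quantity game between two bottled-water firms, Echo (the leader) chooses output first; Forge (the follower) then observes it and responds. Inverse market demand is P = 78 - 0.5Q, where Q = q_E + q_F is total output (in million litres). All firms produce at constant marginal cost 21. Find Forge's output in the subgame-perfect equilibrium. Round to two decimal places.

Solve by backward induction. Given q_E, the follower Forge maximises π_F = (78 - (1/2)q_E - (1/2)q_F)q_F - 21q_F.
∂π_F/∂q_F = 57 - (1/2)q_E - q_F = 0 gives the reaction function q_F = (57 - (1/2)q_E).
Echo substitutes q_F(q_E) into its own profit: π_E = q_E(78 - (1/2)q_E - (57 - (1/2)q_E)/2) - 21q_E = (99/2 - (1/4)q_E)q_E - 21q_E.
Maximising: ∂π_E/∂q_E = 57/2 - (1/2)q_E = 0, giving q_E = 57.
Then q_F = (57 - (1/2)·57) = 57/2.

28.50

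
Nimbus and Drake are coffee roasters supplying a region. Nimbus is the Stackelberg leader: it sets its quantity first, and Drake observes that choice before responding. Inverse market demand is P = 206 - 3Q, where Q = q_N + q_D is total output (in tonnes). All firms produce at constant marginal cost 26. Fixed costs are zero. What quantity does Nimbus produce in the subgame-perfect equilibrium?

Solve by backward induction. Given q_N, the follower Drake maximises π_D = (206 - 3q_N - 3q_D)q_D - 26q_D.
Follower FOC: 180 - 3q_N - 6q_D = 0, so q_D(q_N) = (180 - 3q_N)/6.
The leader anticipates this reaction. Substituting into P = 206 - 3Q gives P = 116 - (3/2)q_N, so π_N = (116 - (3/2)q_N)q_N - 26q_N.
The leader's first-order condition 90 - 3q_N = 0 yields q_N = 30.
Then q_D = (180 - 3·30)/6 = 15.

30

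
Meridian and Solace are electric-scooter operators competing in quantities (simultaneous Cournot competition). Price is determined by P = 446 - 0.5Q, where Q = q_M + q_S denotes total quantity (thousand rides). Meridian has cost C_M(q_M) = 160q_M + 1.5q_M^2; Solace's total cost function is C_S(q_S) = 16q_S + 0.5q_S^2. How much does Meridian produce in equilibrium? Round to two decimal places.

46.06

Meridian's profit: π_M = (446 - 0.5Q)q_M - (160q_M + (3/2)q_M²). Setting ∂π_M/∂q_M = 0: 286 - 4q_M - (1/2)(q_S) = 0.
Solace's first-order condition: 430 - 2q_S - (1/2)(q_M) = 0.
Best responses: q_M = (286 - (1/2)q_S)/4, q_S = (430 - (1/2)q_M)/2.
Solving the pair: q_M = 1428/31, q_S = 203.4839.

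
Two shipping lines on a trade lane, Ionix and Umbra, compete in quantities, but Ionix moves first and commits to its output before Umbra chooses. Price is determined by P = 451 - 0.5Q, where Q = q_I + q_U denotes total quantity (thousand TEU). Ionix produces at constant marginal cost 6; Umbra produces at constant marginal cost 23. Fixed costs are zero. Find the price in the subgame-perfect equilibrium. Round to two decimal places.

Solve by backward induction. Given q_I, the follower Umbra maximises π_U = (451 - (1/2)q_I - (1/2)q_U)q_U - 23q_U.
Follower FOC: 428 - (1/2)q_I - q_U = 0, so q_U(q_I) = (428 - (1/2)q_I).
Ionix substitutes q_U(q_I) into its own profit: π_I = q_I(451 - (1/2)q_I - (428 - (1/2)q_I)/2) - 6q_I = (237 - (1/4)q_I)q_I - 6q_I.
Maximising: ∂π_I/∂q_I = 231 - (1/2)q_I = 0, giving q_I = 462.
Then q_U = (428 - (1/2)·462) = 197.
Total output Q = 659, so price P = 451 - (1/2)·659 = 243/2.

121.50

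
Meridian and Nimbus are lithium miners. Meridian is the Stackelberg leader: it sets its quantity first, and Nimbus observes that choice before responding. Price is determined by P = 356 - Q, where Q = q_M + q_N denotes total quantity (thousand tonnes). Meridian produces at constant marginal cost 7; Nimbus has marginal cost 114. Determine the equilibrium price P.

121

The follower Nimbus best-responds to any q_M: π_N = (356 - Q)q_N - 114q_N.
Setting the follower's marginal profit to zero, 242 - q_M - 2q_N = 0, i.e. q_N = (242 - q_M)/2.
Meridian substitutes q_N(q_M) into its own profit: π_M = q_M(356 - q_M - (242 - q_M)/2) - 7q_M = (235 - (1/2)q_M)q_M - 7q_M.
The leader's first-order condition 228 - q_M = 0 yields q_M = 228.
Then q_N = (242 - 228)/2 = 7.
Total output Q = 235, so price P = 356 - 235 = 121.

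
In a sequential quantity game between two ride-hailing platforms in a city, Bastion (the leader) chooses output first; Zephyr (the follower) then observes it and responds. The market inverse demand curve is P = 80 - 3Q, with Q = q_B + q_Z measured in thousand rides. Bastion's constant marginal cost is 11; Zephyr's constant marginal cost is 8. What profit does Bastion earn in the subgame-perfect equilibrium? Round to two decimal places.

181.50

Solve by backward induction. Given q_B, the follower Zephyr maximises π_Z = (80 - 3q_B - 3q_Z)q_Z - 8q_Z.
Setting the follower's marginal profit to zero, 72 - 3q_B - 6q_Z = 0, i.e. q_Z = (72 - 3q_B)/6.
The leader anticipates this reaction. Substituting into P = 80 - 3Q gives P = 44 - (3/2)q_B, so π_B = (44 - (3/2)q_B)q_B - 11q_B.
The leader's first-order condition 33 - 3q_B = 0 yields q_B = 11.
Then q_Z = (72 - 3·11)/6 = 13/2.
Price P = 80 - 3·(35/2) = 55/2.
Bastion's profit: (55/2 - 11)·11 = 363/2.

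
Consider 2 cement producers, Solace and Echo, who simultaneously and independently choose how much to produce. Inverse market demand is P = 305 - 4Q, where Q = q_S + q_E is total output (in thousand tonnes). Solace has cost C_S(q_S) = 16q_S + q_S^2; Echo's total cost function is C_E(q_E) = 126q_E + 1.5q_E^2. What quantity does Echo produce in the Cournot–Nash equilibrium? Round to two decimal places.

6.74

Solace's profit: π_S = (305 - 4Q)q_S - (16q_S + q_S²). Setting ∂π_S/∂q_S = 0: 289 - 10q_S - 4(q_E) = 0.
Echo's profit: π_E = (305 - 4Q)q_E - (126q_E + (3/2)q_E²). Setting ∂π_E/∂q_E = 0: 179 - 11q_E - 4(q_S) = 0.
So q_S = (289 - 4q_E)/10 and q_E = (179 - 4q_S)/11.
Solving the pair: q_S = 26.2021, q_E = 317/47.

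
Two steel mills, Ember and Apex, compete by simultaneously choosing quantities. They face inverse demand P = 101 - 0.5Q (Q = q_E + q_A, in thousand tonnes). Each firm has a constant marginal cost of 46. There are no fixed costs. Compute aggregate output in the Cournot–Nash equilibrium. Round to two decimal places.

A representative firm's profit is π_i = q_i(101 - 0.5Q) - 46q_i.
Setting ∂π_i/∂q_i = 0 with rivals' quantities fixed: 55 - q_i - (1/2)q_j = 0.
With identical firms every q_j equals q_i, so q_j = q_i and 55 = (3/2)q_i, giving q_i = 110/3.
Total output Q = 110/3 + 110/3 = 220/3.

73.33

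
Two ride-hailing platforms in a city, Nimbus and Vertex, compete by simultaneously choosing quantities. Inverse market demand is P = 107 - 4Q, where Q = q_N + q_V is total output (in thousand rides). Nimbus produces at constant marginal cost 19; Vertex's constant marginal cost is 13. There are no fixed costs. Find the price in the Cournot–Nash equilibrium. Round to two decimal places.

46.33

Nimbus's profit: π_N = (107 - 4Q)q_N - (19q_N). Setting ∂π_N/∂q_N = 0: 88 - 8q_N - 4(q_V) = 0.
Vertex's profit: π_V = (107 - 4Q)q_V - (13q_V). Setting ∂π_V/∂q_V = 0: 94 - 8q_V - 4(q_N) = 0.
Best responses: q_N = (88 - 4q_V)/8, q_V = (94 - 4q_N)/8.
Substituting one into the other gives q_N = 41/6 and q_V = 25/3.
Total output Q = 91/6, so price P = 107 - 4·(91/6) = 139/3.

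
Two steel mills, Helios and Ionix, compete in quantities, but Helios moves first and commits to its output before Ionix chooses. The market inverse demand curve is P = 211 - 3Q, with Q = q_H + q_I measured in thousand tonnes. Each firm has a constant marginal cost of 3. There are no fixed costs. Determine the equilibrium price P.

55

Solve by backward induction. Given q_H, the follower Ionix maximises π_I = (211 - 3q_H - 3q_I)q_I - 3q_I.
Follower FOC: 208 - 3q_H - 6q_I = 0, so q_I(q_H) = (208 - 3q_H)/6.
Helios substitutes q_I(q_H) into its own profit: π_H = q_H(211 - 3q_H - (208 - 3q_H)/2) - 3q_H = (107 - (3/2)q_H)q_H - 3q_H.
Maximising: ∂π_H/∂q_H = 104 - 3q_H = 0, giving q_H = 104/3.
Then q_I = (208 - 3·(104/3))/6 = 52/3.
Total output Q = 52, so price P = 211 - 3·52 = 55.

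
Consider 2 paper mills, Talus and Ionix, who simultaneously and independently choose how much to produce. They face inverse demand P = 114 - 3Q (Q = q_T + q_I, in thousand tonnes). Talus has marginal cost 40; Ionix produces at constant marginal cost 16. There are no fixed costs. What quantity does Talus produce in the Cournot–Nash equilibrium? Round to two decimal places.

Talus's profit: π_T = (114 - 3Q)q_T - (40q_T). Setting ∂π_T/∂q_T = 0: 74 - 6q_T - 3(q_I) = 0.
Ionix's profit: π_I = (114 - 3Q)q_I - (16q_I). Setting ∂π_I/∂q_I = 0: 98 - 6q_I - 3(q_T) = 0.
So q_T = (74 - 3q_I)/6 and q_I = (98 - 3q_T)/6.
Solving the pair: q_T = 50/9, q_I = 122/9.

5.56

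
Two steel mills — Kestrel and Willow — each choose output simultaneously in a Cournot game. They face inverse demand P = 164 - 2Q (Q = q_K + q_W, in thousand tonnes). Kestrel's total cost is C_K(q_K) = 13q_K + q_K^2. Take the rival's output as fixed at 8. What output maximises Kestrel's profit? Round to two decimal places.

With the rival's output fixed at 8, Kestrel's profit is π_K = (164 - 2·8 - 2q_K)q_K - (13q_K + q_K²) = (148 - 2q_K)q_K - (13q_K + q_K²).
∂π_K/∂q_K = 135 - 6q_K = 0, so q_K = 45/2.

22.50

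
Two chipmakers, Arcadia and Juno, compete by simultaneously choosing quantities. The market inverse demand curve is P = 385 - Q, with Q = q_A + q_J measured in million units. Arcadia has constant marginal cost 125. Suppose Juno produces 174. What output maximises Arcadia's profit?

With the rival's output fixed at 174, Arcadia's profit is π_A = (385 - 174 - q_A)q_A - (125q_A) = (211 - q_A)q_A - (125q_A).
∂π_A/∂q_A = 86 - 2q_A = 0, so q_A = 43.

43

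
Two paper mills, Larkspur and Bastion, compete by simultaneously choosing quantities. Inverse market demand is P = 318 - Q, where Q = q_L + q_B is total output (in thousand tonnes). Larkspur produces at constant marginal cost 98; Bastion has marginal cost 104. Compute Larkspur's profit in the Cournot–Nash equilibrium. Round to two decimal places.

5675.11

Larkspur's profit: π_L = (318 - Q)q_L - (98q_L). Setting ∂π_L/∂q_L = 0: 220 - 2q_L - (q_B) = 0.
Bastion's first-order condition: 214 - 2q_B - (q_L) = 0.
So q_L = (220 - q_B)/2 and q_B = (214 - q_L)/2.
Substituting one into the other gives q_L = 226/3 and q_B = 208/3.
Price P = 318 - 434/3 = 520/3.
Larkspur's profit: (520/3 - 98)·(226/3) = 5675.1111.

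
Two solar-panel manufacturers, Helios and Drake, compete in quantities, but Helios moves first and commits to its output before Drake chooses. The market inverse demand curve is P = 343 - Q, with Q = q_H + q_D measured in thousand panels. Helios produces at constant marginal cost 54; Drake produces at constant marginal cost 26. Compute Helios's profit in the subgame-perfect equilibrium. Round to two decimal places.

8515.13

Solve by backward induction. Given q_H, the follower Drake maximises π_D = (343 - q_H - q_D)q_D - 26q_D.
Setting the follower's marginal profit to zero, 317 - q_H - 2q_D = 0, i.e. q_D = (317 - q_H)/2.
The leader anticipates this reaction. Substituting into P = 343 - Q gives P = 369/2 - (1/2)q_H, so π_H = (369/2 - (1/2)q_H)q_H - 54q_H.
The leader's first-order condition 261/2 - q_H = 0 yields q_H = 261/2.
Then q_D = (317 - 261/2)/2 = 373/4.
Price P = 343 - 895/4 = 477/4.
Helios's profit: (477/4 - 54)·(261/2) = 8515.1250.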